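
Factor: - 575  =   - 5^2*23^1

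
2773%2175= 598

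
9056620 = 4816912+4239708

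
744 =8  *93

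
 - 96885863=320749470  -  417635333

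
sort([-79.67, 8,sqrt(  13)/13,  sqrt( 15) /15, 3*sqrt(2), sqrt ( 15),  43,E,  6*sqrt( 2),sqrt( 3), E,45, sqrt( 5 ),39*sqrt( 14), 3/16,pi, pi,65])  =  [-79.67,3/16 , sqrt(15) /15, sqrt (13) /13,sqrt ( 3), sqrt(5 ), E,E,pi,  pi,  sqrt ( 15),  3*sqrt(2), 8, 6*sqrt( 2), 43  ,  45,65,39*sqrt ( 14)]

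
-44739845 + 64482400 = 19742555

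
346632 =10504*33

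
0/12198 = 0  =  0.00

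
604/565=604/565 = 1.07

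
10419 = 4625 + 5794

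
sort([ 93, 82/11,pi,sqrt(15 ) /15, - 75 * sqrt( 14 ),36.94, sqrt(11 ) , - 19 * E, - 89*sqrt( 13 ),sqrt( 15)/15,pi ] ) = [-89*sqrt ( 13 ),-75 * sqrt ( 14 ), - 19*E, sqrt( 15)/15,sqrt( 15) /15,pi,  pi, sqrt( 11), 82/11,36.94, 93]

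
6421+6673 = 13094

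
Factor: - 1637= - 1637^1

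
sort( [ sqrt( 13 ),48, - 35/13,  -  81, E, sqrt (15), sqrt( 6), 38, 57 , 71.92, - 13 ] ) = [ - 81, -13, - 35/13,  sqrt(6),E,sqrt (13 ), sqrt (15 ) , 38, 48, 57, 71.92 ] 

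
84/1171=84/1171 = 0.07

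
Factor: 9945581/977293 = 23^( - 1)*42491^( - 1)*9945581^1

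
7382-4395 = 2987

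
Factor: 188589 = 3^1 * 37^1*1699^1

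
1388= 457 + 931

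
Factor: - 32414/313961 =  - 2^1*19^1*853^1*313961^( - 1 )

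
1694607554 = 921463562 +773143992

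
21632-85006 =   -  63374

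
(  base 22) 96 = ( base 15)D9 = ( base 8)314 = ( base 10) 204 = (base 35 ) 5t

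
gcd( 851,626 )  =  1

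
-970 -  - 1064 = 94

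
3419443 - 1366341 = 2053102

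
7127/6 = 7127/6 = 1187.83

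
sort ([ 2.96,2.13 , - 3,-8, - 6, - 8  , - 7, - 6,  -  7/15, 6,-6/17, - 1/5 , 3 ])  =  [ - 8, - 8, - 7, - 6, - 6, - 3, - 7/15, - 6/17, - 1/5, 2.13,2.96, 3,  6] 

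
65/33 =65/33 = 1.97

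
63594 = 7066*9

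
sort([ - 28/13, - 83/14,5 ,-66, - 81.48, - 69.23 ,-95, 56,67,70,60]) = [ - 95, - 81.48, - 69.23, - 66, - 83/14, - 28/13,5,56,  60 , 67,70 ]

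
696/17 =696/17 = 40.94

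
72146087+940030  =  73086117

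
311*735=228585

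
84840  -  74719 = 10121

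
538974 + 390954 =929928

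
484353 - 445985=38368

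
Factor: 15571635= 3^1*5^1 * 37^1*28057^1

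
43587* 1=43587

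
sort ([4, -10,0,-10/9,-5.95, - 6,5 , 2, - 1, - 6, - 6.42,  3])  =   [ - 10, - 6.42, - 6, - 6, - 5.95, - 10/9 , - 1,0, 2,3,  4  ,  5 ]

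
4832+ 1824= 6656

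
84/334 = 42/167 = 0.25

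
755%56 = 27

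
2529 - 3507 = - 978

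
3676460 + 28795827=32472287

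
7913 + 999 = 8912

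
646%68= 34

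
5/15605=1/3121 = 0.00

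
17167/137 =17167/137 = 125.31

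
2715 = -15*( -181)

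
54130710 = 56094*965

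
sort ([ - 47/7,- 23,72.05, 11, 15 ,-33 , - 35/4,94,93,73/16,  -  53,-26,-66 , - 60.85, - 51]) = [  -  66,-60.85, -53,  -  51, - 33, - 26,-23,-35/4, - 47/7,73/16, 11, 15,72.05,93,  94 ] 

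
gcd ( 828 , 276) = 276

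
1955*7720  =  15092600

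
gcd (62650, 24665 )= 5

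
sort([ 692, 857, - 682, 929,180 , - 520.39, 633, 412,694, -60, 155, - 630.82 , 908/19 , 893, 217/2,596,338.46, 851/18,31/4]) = [ - 682, - 630.82, - 520.39, - 60,31/4,851/18,908/19,217/2,155, 180, 338.46,412,596,  633, 692,  694, 857,893, 929]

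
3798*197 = 748206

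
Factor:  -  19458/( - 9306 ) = 11^( - 1)*23^1 = 23/11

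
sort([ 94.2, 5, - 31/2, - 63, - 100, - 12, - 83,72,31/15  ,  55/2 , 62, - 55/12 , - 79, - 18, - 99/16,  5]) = [ - 100, - 83, - 79, - 63, - 18 , - 31/2,- 12,  -  99/16, - 55/12,31/15,5,5, 55/2, 62,  72,94.2] 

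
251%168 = 83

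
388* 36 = 13968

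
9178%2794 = 796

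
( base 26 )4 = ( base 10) 4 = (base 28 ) 4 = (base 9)4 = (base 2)100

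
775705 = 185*4193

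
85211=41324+43887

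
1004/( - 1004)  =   - 1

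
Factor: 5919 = 3^1*1973^1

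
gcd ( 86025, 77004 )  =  93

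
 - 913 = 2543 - 3456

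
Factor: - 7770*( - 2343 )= 2^1*3^2*5^1*7^1*11^1*37^1*71^1= 18205110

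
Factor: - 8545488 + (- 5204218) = -2^1*179^1* 193^1*199^1=   -13749706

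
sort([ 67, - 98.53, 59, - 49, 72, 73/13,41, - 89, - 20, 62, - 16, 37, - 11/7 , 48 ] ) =[ - 98.53, - 89, - 49, - 20 , - 16, - 11/7,73/13,  37,41, 48 , 59, 62, 67,  72] 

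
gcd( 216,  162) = 54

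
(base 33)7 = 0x7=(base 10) 7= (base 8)7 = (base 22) 7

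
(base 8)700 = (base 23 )JB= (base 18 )16g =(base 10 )448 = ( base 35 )CS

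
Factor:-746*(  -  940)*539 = 2^3* 5^1*7^2* 11^1 * 47^1*373^1 = 377968360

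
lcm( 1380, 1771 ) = 106260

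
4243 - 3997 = 246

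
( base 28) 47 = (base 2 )1110111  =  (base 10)119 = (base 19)65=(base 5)434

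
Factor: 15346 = 2^1 *7673^1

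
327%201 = 126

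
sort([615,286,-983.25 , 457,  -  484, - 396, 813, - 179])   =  [-983.25, - 484 ,  -  396,-179,286, 457, 615,813]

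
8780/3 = 8780/3= 2926.67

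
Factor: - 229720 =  -2^3*5^1*5743^1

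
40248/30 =6708/5=1341.60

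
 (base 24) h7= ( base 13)25C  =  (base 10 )415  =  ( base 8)637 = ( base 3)120101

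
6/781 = 6/781  =  0.01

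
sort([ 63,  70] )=[ 63, 70 ]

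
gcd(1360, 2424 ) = 8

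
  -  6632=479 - 7111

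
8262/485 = 8262/485=17.04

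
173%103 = 70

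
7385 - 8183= - 798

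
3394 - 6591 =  - 3197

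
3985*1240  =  4941400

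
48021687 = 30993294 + 17028393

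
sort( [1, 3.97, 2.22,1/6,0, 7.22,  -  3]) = [  -  3,0,1/6,1, 2.22,3.97, 7.22] 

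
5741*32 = 183712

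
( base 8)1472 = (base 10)826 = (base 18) 29G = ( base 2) 1100111010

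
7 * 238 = 1666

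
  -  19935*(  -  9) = 179415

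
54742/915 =59 + 757/915 = 59.83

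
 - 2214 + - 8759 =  - 10973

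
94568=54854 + 39714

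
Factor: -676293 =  -3^1*225431^1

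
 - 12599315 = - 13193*955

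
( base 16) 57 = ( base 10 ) 87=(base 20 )47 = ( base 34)2j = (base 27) 36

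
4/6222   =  2/3111 = 0.00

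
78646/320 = 39323/160 = 245.77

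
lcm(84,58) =2436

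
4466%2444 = 2022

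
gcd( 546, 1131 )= 39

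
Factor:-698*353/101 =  - 246394/101 = - 2^1*101^( - 1) * 349^1*353^1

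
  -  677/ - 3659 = 677/3659   =  0.19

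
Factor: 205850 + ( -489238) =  - 283388 = -2^2*7^1*29^1* 349^1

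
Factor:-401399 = -79^1*5081^1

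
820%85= 55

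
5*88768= 443840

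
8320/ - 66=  - 127 + 31/33 =- 126.06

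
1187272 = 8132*146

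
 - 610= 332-942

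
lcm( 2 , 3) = 6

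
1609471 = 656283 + 953188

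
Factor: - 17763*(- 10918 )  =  193936434 = 2^1 * 3^1*31^1*53^1 * 103^1*191^1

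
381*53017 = 20199477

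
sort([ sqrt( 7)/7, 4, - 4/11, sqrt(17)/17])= [-4/11, sqrt( 17)/17,sqrt( 7)/7,4 ]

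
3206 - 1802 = 1404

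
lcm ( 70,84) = 420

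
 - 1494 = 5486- 6980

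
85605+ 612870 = 698475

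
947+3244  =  4191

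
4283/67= 4283/67 = 63.93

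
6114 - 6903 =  - 789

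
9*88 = 792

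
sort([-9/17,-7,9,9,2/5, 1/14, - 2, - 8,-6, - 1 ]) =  [ - 8, - 7 , -6, - 2,  -  1, - 9/17,  1/14,2/5 , 9,9 ]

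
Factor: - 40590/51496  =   - 2^( - 2)*3^2*5^1 * 11^1 * 157^( - 1) = -495/628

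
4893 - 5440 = -547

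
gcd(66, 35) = 1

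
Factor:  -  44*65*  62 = - 2^3  *  5^1*11^1*13^1*31^1=   - 177320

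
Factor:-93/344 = -2^( - 3 )*3^1 * 31^1*43^( - 1 ) 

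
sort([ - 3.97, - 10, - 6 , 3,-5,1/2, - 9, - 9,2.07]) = [ - 10,-9,-9,  -  6,  -  5 ,- 3.97,  1/2, 2.07,  3 ] 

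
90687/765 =30229/255 = 118.55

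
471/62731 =471/62731=0.01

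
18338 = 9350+8988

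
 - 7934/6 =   -  1323+2/3 = - 1322.33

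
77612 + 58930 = 136542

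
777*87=67599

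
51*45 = 2295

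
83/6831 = 83/6831  =  0.01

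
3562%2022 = 1540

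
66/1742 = 33/871 = 0.04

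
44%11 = 0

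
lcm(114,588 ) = 11172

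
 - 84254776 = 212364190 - 296618966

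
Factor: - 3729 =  - 3^1*11^1*113^1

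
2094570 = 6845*306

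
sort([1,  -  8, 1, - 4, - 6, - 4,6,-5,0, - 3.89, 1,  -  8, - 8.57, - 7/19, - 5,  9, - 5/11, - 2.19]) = [  -  8.57, - 8, - 8, - 6,  -  5, -5, - 4, - 4,-3.89 , - 2.19,-5/11 ,-7/19,0, 1,  1, 1,6,9]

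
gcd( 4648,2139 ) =1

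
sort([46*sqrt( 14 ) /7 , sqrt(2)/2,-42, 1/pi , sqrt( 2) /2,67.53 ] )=[ - 42, 1/pi, sqrt( 2)/2, sqrt(2) /2 , 46*sqrt(14)/7,67.53 ]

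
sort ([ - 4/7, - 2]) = [ - 2, - 4/7]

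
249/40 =249/40=6.22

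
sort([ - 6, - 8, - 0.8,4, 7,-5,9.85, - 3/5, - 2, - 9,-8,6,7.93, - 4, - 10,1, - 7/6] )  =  [ - 10, - 9, - 8, - 8, - 6,-5, - 4, - 2, - 7/6, -0.8,-3/5, 1 , 4, 6,7,  7.93,9.85]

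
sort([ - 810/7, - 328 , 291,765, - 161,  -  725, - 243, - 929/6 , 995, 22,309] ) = [ - 725, - 328,-243,-161, - 929/6,-810/7, 22, 291,309,  765, 995] 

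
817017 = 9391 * 87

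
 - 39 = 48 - 87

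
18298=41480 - 23182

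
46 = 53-7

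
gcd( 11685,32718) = 2337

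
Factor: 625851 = 3^2 * 69539^1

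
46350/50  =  927 = 927.00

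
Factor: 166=2^1*83^1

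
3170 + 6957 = 10127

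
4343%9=5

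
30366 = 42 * 723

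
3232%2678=554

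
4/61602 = 2/30801 = 0.00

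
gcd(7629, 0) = 7629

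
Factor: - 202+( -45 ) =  - 247=- 13^1*19^1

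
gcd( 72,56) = 8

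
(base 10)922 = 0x39A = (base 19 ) 2AA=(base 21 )21J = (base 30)10M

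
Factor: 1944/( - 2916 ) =  -  2^1*3^( - 1) = - 2/3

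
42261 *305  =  12889605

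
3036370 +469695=3506065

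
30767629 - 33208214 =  - 2440585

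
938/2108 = 469/1054 = 0.44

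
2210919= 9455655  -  7244736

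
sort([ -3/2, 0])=[ - 3/2,0 ] 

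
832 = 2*416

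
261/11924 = 261/11924 = 0.02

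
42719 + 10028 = 52747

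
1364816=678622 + 686194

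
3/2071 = 3/2071= 0.00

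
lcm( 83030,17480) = 332120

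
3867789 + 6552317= 10420106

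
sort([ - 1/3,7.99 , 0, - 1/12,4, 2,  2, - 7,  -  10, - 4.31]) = [ -10, - 7,  -  4.31 , - 1/3, - 1/12, 0 , 2, 2,4, 7.99]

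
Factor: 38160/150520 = 2^1*3^2*71^(-1) = 18/71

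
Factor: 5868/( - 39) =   -  2^2*3^1 * 13^( - 1)*163^1 = -1956/13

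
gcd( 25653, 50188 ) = 1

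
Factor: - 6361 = -6361^1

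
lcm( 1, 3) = 3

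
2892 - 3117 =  - 225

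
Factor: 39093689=191^1*204679^1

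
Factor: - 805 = - 5^1 * 7^1*23^1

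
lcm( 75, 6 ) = 150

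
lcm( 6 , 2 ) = 6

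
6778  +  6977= 13755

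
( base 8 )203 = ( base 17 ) 7C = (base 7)245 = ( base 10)131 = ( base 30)4b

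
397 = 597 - 200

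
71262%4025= 2837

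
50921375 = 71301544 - 20380169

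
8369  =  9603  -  1234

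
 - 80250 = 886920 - 967170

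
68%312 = 68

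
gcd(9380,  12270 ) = 10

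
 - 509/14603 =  - 509/14603 = - 0.03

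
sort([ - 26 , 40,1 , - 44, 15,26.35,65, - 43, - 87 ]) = [  -  87, - 44, - 43,-26,1,15,26.35,40,65] 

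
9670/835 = 11  +  97/167 = 11.58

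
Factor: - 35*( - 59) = 5^1*7^1*59^1 = 2065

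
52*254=13208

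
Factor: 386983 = 37^1 * 10459^1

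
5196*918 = 4769928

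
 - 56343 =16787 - 73130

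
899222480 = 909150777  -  9928297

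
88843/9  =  9871 + 4/9 = 9871.44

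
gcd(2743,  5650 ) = 1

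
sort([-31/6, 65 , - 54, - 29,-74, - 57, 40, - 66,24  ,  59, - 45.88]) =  [ - 74, - 66,- 57, - 54,-45.88,-29, - 31/6, 24,40, 59 , 65]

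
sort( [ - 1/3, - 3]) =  [-3 ,  -  1/3]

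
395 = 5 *79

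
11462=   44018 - 32556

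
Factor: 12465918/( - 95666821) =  - 2^1  *3^2* 23^( -1)*53^1*67^ ( - 1 )*73^1 * 179^1 * 62081^( - 1)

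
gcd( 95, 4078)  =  1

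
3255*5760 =18748800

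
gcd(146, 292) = 146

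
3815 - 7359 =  - 3544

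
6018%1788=654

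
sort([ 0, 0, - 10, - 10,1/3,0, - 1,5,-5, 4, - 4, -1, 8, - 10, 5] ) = [ - 10, - 10,-10, - 5, - 4,-1, - 1, 0, 0, 0, 1/3, 4 , 5, 5, 8]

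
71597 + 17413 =89010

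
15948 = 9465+6483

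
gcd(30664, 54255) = 1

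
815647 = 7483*109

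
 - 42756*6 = - 256536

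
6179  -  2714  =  3465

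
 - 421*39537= - 16645077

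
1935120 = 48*40315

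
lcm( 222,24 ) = 888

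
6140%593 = 210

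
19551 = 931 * 21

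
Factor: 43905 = 3^1*5^1 * 2927^1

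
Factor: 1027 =13^1 * 79^1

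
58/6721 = 58/6721 =0.01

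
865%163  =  50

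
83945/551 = 83945/551 = 152.35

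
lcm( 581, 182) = 15106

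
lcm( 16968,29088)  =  203616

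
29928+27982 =57910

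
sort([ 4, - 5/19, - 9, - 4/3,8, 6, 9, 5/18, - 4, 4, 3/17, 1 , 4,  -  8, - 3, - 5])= [-9, - 8,-5,  -  4, - 3, - 4/3,-5/19,3/17,5/18, 1, 4,  4, 4,6, 8 , 9] 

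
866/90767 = 866/90767 = 0.01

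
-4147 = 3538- 7685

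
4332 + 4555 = 8887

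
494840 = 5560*89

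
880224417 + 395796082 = 1276020499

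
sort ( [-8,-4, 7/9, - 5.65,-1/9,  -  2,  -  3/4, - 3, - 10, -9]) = [-10, - 9, - 8,  -  5.65, - 4, - 3, - 2,-3/4,-1/9,7/9 ]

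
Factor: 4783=4783^1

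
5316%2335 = 646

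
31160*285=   8880600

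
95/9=95/9 = 10.56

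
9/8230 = 9/8230 = 0.00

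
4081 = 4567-486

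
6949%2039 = 832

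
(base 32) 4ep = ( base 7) 16215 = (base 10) 4569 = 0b1000111011001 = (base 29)5CG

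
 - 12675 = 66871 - 79546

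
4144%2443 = 1701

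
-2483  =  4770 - 7253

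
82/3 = 82/3  =  27.33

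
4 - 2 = 2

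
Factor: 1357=23^1*59^1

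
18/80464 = 9/40232 = 0.00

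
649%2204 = 649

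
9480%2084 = 1144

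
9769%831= 628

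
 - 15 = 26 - 41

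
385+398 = 783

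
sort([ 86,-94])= [ - 94, 86]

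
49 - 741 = - 692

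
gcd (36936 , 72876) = 12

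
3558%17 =5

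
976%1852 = 976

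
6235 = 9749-3514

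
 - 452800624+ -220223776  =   - 673024400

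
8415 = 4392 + 4023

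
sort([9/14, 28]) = [ 9/14, 28 ]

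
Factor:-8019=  - 3^6*11^1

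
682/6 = 341/3= 113.67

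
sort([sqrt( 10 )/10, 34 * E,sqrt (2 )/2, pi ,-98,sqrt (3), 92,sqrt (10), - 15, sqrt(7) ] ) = [  -  98 , - 15,sqrt( 10)/10,sqrt(2 ) /2,  sqrt( 3),  sqrt (7 ),pi,sqrt(10 ), 92, 34*E ]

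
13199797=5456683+7743114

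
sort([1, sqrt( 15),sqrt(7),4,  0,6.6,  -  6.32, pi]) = [ -6.32,0, 1, sqrt( 7 ), pi, sqrt ( 15),4, 6.6]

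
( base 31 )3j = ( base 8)160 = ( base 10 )112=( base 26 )48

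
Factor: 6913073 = 6913073^1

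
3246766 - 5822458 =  - 2575692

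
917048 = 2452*374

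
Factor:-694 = - 2^1 *347^1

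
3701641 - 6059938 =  - 2358297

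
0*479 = 0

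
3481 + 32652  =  36133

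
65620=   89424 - 23804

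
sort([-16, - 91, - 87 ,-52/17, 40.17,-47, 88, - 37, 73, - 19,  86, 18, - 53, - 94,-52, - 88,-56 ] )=[ - 94, -91, - 88, - 87, - 56, - 53,-52, - 47, - 37, - 19, - 16, -52/17 , 18, 40.17, 73 , 86,88]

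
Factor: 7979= 79^1 * 101^1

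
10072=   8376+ 1696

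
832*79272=65954304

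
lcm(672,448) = 1344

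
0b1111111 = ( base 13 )9a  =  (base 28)4F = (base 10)127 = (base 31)43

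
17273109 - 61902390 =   -  44629281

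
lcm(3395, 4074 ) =20370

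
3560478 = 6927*514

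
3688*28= 103264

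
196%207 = 196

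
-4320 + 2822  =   - 1498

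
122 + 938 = 1060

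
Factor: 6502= 2^1 * 3251^1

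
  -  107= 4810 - 4917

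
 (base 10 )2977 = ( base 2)101110100001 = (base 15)d37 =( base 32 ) 2T1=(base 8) 5641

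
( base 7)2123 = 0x2f0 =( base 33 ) mq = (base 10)752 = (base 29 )pr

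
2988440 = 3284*910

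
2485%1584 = 901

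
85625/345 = 248+13/69 = 248.19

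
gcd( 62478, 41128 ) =2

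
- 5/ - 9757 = 5/9757 = 0.00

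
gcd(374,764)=2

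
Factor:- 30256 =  - 2^4*31^1*61^1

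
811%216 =163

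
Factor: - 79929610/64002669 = - 2^1*3^(-1) * 5^1*47^1*59^( - 1 )*419^( - 1 ) * 863^( - 1 )*170063^1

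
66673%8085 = 1993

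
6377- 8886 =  - 2509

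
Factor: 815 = 5^1*163^1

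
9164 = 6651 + 2513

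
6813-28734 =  - 21921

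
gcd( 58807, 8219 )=1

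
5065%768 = 457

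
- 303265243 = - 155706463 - 147558780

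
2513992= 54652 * 46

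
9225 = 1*9225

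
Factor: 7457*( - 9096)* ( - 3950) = 267924044400 = 2^4*3^1*5^2*79^1*379^1*7457^1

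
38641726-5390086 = 33251640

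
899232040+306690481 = 1205922521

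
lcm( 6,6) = 6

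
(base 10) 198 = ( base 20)9I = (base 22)90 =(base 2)11000110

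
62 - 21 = 41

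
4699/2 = 2349+1/2 = 2349.50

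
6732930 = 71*94830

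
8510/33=8510/33 = 257.88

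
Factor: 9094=2^1*4547^1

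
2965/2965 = 1 = 1.00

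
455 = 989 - 534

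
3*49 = 147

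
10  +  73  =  83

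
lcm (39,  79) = 3081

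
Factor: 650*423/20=2^(-1 )*3^2*5^1*13^1*47^1 = 27495/2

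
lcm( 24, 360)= 360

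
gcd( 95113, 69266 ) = 1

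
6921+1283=8204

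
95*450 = 42750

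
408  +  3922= 4330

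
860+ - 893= - 33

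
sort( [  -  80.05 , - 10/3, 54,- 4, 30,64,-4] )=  [  -  80.05, - 4,  -  4, - 10/3 , 30,54 , 64]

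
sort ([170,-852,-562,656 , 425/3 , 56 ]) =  [  -  852, - 562, 56,425/3,170, 656] 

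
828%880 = 828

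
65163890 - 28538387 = 36625503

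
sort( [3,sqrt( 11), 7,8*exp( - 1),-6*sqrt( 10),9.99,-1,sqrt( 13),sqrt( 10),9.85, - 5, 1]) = [  -  6 * sqrt ( 10), - 5,-1,1, 8*exp( - 1),3,  sqrt( 10),sqrt( 11),sqrt(13 ),7,9.85,9.99]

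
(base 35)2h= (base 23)3i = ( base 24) 3f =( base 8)127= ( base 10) 87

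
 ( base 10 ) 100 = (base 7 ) 202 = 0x64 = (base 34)2W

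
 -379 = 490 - 869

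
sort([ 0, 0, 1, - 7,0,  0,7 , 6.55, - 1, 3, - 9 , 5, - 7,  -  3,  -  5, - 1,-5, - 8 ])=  [ - 9, - 8, - 7,-7, - 5, -5, - 3, - 1, - 1,0, 0,0, 0, 1,3, 5, 6.55, 7 ]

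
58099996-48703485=9396511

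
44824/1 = 44824 = 44824.00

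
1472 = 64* 23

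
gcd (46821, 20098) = 1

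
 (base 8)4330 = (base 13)1052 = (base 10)2264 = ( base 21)52h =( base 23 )46A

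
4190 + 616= 4806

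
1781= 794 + 987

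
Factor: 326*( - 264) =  - 2^4*3^1 * 11^1*163^1 = -86064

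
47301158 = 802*58979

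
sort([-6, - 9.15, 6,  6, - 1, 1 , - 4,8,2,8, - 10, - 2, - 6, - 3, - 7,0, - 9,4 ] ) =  [-10, - 9.15, - 9, - 7 , - 6,-6, - 4,- 3, - 2, - 1, 0,1, 2,4, 6,6, 8, 8 ]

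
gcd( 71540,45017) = 7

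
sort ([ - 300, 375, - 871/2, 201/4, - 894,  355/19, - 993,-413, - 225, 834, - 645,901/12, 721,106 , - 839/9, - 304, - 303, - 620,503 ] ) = [ - 993, - 894, - 645,-620, -871/2, - 413, - 304, - 303,- 300, - 225, - 839/9,355/19,201/4,  901/12, 106, 375,503,721,834]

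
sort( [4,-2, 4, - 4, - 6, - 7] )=[ - 7,- 6,  -  4,- 2, 4, 4]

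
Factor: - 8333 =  - 13^1 * 641^1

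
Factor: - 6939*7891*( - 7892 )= 432131581908 = 2^2  *3^3*13^1*257^1*607^1*1973^1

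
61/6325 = 61/6325 = 0.01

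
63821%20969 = 914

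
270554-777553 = - 506999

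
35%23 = 12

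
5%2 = 1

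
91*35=3185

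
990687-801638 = 189049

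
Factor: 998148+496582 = 1494730 = 2^1 * 5^1*19^1*7867^1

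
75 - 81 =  - 6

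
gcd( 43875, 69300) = 225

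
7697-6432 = 1265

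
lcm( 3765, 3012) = 15060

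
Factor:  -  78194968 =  - 2^3*17^1*574963^1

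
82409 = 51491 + 30918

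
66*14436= 952776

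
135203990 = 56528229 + 78675761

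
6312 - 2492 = 3820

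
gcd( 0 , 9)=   9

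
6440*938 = 6040720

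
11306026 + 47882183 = 59188209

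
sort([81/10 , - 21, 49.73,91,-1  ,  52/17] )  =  [ - 21, - 1,  52/17,81/10,  49.73,  91 ] 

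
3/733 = 3/733 = 0.00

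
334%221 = 113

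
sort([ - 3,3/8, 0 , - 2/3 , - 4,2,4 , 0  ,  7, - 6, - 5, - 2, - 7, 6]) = [ - 7, - 6 , - 5, - 4, - 3, - 2,-2/3 , 0,0, 3/8, 2 , 4,6,7 ]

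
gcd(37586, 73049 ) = 1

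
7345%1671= 661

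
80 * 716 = 57280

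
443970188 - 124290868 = 319679320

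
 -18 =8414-8432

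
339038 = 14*24217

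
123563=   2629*47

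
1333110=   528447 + 804663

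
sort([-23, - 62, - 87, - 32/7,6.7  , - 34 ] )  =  [-87,- 62, - 34, - 23, - 32/7, 6.7 ]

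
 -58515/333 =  - 19505/111 = - 175.72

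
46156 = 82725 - 36569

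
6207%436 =103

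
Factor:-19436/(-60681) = 2^2 * 3^ ( - 1) * 43^1*179^( -1 ) = 172/537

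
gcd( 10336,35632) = 272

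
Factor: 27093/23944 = 2^( -3)*3^1 * 11^1 *41^( - 1 ) * 73^( - 1 )*821^1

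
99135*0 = 0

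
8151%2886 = 2379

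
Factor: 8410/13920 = 2^( - 4 ) * 3^( - 1 )*29^1 = 29/48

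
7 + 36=43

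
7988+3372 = 11360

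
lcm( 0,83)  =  0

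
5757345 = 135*42647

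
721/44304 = 721/44304 = 0.02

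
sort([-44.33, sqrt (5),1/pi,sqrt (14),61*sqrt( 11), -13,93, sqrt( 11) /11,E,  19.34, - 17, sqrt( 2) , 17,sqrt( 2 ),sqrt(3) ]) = [ - 44.33,-17, - 13, sqrt( 11 ) /11,  1/pi,sqrt(2),sqrt( 2 ),sqrt( 3),sqrt( 5),E, sqrt( 14),17,19.34,93,  61*sqrt (11 )]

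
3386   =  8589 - 5203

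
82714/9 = 9190 + 4/9 = 9190.44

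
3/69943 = 3/69943 = 0.00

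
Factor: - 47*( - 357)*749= 3^1*7^2*17^1*47^1*107^1 = 12567471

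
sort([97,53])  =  [ 53,97]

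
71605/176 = 71605/176 = 406.85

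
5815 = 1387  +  4428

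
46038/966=7673/161 = 47.66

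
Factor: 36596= 2^2*7^1 * 1307^1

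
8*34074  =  272592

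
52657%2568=1297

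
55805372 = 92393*604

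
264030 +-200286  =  63744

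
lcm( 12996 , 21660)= 64980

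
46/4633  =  46/4633  =  0.01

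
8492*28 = 237776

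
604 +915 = 1519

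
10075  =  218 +9857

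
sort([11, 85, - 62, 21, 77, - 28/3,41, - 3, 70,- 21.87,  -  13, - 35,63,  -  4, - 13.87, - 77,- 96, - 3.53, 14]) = [- 96,- 77,- 62, - 35, - 21.87, - 13.87, - 13,-28/3, - 4, - 3.53, - 3,11,14,21, 41,63, 70,  77,  85]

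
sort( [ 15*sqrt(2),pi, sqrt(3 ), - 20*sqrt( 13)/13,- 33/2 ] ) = [  -  33/2,  -  20*sqrt (13)/13, sqrt( 3 ), pi,  15*sqrt(2) ] 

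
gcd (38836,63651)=7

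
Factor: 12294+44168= 56462 = 2^1 * 7^1*37^1*109^1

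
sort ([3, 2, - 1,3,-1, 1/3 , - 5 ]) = [ - 5, - 1, - 1, 1/3, 2 , 3 , 3 ] 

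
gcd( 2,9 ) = 1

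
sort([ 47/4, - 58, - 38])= [ - 58, - 38,47/4]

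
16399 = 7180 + 9219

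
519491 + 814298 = 1333789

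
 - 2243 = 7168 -9411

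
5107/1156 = 4 + 483/1156 = 4.42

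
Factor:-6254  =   - 2^1*53^1*59^1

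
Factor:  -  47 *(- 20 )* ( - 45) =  - 42300 = -2^2*3^2*5^2*47^1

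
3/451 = 3/451 = 0.01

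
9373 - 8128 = 1245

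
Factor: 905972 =2^2*47^1 * 61^1* 79^1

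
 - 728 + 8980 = 8252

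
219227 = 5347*41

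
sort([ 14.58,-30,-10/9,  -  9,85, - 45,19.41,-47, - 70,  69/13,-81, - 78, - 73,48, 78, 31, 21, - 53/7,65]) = [ - 81,-78, - 73, - 70, - 47, - 45, - 30, - 9, - 53/7,  -  10/9,69/13,14.58, 19.41, 21,31,48,65,78, 85] 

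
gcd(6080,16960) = 320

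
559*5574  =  3115866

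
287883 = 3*95961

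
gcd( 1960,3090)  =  10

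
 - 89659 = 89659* ( - 1)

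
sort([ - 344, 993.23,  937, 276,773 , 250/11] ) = [-344,250/11 , 276, 773, 937, 993.23]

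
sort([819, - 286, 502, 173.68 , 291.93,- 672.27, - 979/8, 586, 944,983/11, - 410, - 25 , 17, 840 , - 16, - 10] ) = [-672.27, - 410,- 286,-979/8,- 25, - 16,  -  10, 17, 983/11, 173.68,291.93, 502,  586,  819,840, 944]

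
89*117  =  10413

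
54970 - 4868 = 50102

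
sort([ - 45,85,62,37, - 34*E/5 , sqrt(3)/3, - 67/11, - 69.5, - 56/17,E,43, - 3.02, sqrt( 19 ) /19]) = [ - 69.5, - 45, - 34*E/5, - 67/11, - 56/17, - 3.02,sqrt( 19)/19, sqrt( 3)/3,  E,37,43,62,85]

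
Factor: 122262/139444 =861/982  =  2^( - 1) * 3^1*7^1*41^1*491^ (-1) 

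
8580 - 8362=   218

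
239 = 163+76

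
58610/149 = 393 + 53/149 = 393.36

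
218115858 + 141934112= 360049970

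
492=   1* 492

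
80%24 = 8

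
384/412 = 96/103 = 0.93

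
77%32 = 13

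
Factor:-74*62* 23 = -105524= - 2^2*23^1 * 31^1*37^1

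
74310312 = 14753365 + 59556947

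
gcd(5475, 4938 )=3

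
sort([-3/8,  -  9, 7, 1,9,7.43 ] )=[ - 9, - 3/8, 1,7,7.43,  9]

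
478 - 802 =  -324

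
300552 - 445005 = -144453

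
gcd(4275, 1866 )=3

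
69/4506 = 23/1502 = 0.02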